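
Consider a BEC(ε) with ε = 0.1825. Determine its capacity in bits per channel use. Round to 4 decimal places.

Binary erasure channel: capacity C = 1 − ε.
C = 1 − 0.1825 = 0.8175 bits per channel use.

0.8175 bits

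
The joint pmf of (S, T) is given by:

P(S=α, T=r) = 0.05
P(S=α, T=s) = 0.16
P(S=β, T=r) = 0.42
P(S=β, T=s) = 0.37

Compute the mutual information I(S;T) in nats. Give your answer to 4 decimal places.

Marginals: p(S) = (0.2100, 0.7900), p(T) = (0.4700, 0.5300).
I(S;T) = H(S) + H(T) − H(S,T).
H(S) = 0.5140, H(T) = 0.6913, H(S,T) = 1.1752.
I(S;T) = 0.5140 + 0.6913 − 1.1752 = 0.0301 nats.

0.0301 nats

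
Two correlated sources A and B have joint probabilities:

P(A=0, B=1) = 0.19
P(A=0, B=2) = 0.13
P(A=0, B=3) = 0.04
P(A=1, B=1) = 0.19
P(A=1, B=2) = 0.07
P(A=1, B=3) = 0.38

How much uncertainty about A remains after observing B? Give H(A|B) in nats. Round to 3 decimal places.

Marginals: p(A) = (0.3600, 0.6400), p(B) = (0.3800, 0.2000, 0.4200).
H(A|B) = Σ p(B) · H(A|B=·).
  B=1: p=0.3800, H(A|B=1) = 0.6931
  B=2: p=0.2000, H(A|B=2) = 0.6474
  B=3: p=0.4200, H(A|B=3) = 0.3145
Weighted sum = 0.525 nats.

0.525 nats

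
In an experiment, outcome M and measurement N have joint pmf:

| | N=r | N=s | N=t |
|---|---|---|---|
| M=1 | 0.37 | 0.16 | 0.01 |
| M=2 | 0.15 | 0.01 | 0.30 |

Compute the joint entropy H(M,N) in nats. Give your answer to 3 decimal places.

H(M,N) = −Σ p(x,y)·ln p(x,y) over all 6 cells.
  cell (1,r): −0.37·ln0.37 = 0.3679
  cell (1,s): −0.16·ln0.16 = 0.2932
  cell (1,t): −0.01·ln0.01 = 0.0461
  cell (2,r): −0.15·ln0.15 = 0.2846
  cell (2,s): −0.01·ln0.01 = 0.0461
  cell (2,t): −0.30·ln0.30 = 0.3612
Sum = 1.399 nats.

1.399 nats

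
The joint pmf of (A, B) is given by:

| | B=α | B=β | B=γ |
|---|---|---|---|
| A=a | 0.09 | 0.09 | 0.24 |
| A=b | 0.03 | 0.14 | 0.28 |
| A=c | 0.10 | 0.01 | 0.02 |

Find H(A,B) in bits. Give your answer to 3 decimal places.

H(A,B) = −Σ p(x,y)·log₂ p(x,y) over all 9 cells.
  cell (a,α): −0.09·log₂0.09 = 0.3127
  cell (a,β): −0.09·log₂0.09 = 0.3127
  cell (a,γ): −0.24·log₂0.24 = 0.4941
  cell (b,α): −0.03·log₂0.03 = 0.1518
  cell (b,β): −0.14·log₂0.14 = 0.3971
  cell (b,γ): −0.28·log₂0.28 = 0.5142
  cell (c,α): −0.10·log₂0.10 = 0.3322
  cell (c,β): −0.01·log₂0.01 = 0.0664
  cell (c,γ): −0.02·log₂0.02 = 0.1129
Sum = 2.694 bits.

2.694 bits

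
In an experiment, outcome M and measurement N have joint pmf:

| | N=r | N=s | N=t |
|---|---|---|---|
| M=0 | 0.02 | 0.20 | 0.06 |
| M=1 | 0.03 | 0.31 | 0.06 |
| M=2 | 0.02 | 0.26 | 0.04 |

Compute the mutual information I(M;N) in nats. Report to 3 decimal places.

Marginals: p(M) = (0.2800, 0.4000, 0.3200), p(N) = (0.0700, 0.7700, 0.1600).
I(M;N) = H(M) + H(N) − H(M,N).
H(M) = 1.0876, H(N) = 0.6806, H(M,N) = 1.7632.
I(M;N) = 1.0876 + 0.6806 − 1.7632 = 0.005 nats.

0.005 nats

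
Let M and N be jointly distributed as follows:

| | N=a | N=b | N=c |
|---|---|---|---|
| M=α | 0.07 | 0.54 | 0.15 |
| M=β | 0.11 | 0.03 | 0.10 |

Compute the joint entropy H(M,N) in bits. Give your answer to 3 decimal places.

H(M,N) = −Σ p(x,y)·log₂ p(x,y) over all 6 cells.
  cell (α,a): −0.07·log₂0.07 = 0.2686
  cell (α,b): −0.54·log₂0.54 = 0.4800
  cell (α,c): −0.15·log₂0.15 = 0.4105
  cell (β,a): −0.11·log₂0.11 = 0.3503
  cell (β,b): −0.03·log₂0.03 = 0.1518
  cell (β,c): −0.10·log₂0.10 = 0.3322
Sum = 1.993 bits.

1.993 bits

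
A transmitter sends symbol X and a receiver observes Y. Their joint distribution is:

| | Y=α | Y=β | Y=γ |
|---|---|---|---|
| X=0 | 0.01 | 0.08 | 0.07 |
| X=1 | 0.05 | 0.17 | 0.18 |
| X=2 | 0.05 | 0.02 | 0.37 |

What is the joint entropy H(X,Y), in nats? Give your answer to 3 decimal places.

H(X,Y) = −Σ p(x,y)·ln p(x,y) over all 9 cells.
  cell (0,α): −0.01·ln0.01 = 0.0461
  cell (0,β): −0.08·ln0.08 = 0.2021
  cell (0,γ): −0.07·ln0.07 = 0.1861
  cell (1,α): −0.05·ln0.05 = 0.1498
  cell (1,β): −0.17·ln0.17 = 0.3012
  cell (1,γ): −0.18·ln0.18 = 0.3087
  cell (2,α): −0.05·ln0.05 = 0.1498
  cell (2,β): −0.02·ln0.02 = 0.0782
  cell (2,γ): −0.37·ln0.37 = 0.3679
Sum = 1.790 nats.

1.790 nats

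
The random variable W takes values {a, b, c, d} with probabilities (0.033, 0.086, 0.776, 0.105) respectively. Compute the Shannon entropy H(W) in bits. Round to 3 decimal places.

1.092 bits

H(W) = −Σ p·log₂ p.
  −(0.033)·log₂(0.033) = 0.1624
  −(0.086)·log₂(0.086) = 0.3044
  −(0.776)·log₂(0.776) = 0.2839
  −(0.105)·log₂(0.105) = 0.3414
Sum: 0.1624 + 0.3044 + 0.2839 + 0.3414 = 1.092 bits.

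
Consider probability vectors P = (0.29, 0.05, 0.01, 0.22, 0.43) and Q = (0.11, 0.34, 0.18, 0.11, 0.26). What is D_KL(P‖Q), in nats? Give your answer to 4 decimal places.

0.5252 nats

D(P‖Q) = Σ p·ln(p/q).
  0.29·ln(0.29/0.11) = 0.28113
  0.05·ln(0.05/0.34) = -0.09585
  0.01·ln(0.01/0.18) = -0.02890
  0.22·ln(0.22/0.11) = 0.15249
  0.43·ln(0.43/0.26) = 0.21633
D(P‖Q) = 0.5252 nats.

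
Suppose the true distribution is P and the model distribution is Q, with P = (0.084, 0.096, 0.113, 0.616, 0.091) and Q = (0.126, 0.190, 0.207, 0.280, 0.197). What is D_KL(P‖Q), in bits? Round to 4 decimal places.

D(P‖Q) = Σ p·log₂(p/q).
  0.084·log₂(0.084/0.126) = -0.04914
  0.096·log₂(0.096/0.190) = -0.09455
  0.113·log₂(0.113/0.207) = -0.09868
  0.616·log₂(0.616/0.280) = 0.70070
  0.091·log₂(0.091/0.197) = -0.10140
D(P‖Q) = 0.3569 bits.

0.3569 bits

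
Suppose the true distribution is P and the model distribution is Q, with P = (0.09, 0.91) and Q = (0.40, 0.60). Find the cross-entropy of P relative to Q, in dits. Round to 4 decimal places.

0.2377 dits

H(P,Q) = −Σ p·log₁₀ q.
  −0.09·log₁₀(0.40) = 0.03581
  −0.91·log₁₀(0.60) = 0.20188
H(P,Q) = 0.2377 dits.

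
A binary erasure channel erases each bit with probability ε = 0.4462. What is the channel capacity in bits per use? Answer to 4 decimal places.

Binary erasure channel: capacity C = 1 − ε.
C = 1 − 0.4462 = 0.5538 bits per channel use.

0.5538 bits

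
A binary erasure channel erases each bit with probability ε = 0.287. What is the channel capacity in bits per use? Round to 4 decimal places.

0.7130 bits

Binary erasure channel: capacity C = 1 − ε.
C = 1 − 0.287 = 0.7130 bits per channel use.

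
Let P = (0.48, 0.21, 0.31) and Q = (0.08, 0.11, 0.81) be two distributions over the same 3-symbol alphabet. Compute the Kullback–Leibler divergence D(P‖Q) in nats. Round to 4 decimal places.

D(P‖Q) = Σ p·ln(p/q).
  0.48·ln(0.48/0.08) = 0.86004
  0.21·ln(0.21/0.11) = 0.13579
  0.31·ln(0.31/0.81) = -0.29774
D(P‖Q) = 0.6981 nats.

0.6981 nats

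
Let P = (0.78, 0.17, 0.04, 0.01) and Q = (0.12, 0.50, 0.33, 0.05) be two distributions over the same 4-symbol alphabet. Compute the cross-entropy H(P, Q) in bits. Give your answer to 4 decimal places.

H(P,Q) = −Σ p·log₂ q.
  −0.78·log₂(0.12) = 2.38594
  −0.17·log₂(0.50) = 0.17000
  −0.04·log₂(0.33) = 0.06398
  −0.01·log₂(0.05) = 0.04322
H(P,Q) = 2.6631 bits.

2.6631 bits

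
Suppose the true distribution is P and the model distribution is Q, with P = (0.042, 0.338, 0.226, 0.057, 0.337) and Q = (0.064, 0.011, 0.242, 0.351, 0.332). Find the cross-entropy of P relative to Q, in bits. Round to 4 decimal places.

H(P,Q) = −Σ p·log₂ q.
  −0.042·log₂(0.064) = 0.16656
  −0.338·log₂(0.011) = 2.19915
  −0.226·log₂(0.242) = 0.46260
  −0.057·log₂(0.351) = 0.08610
  −0.337·log₂(0.332) = 0.53608
H(P,Q) = 3.4505 bits.

3.4505 bits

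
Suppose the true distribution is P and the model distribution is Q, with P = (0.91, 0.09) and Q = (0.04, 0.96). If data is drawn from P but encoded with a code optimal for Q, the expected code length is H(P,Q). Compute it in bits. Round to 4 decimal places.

H(P,Q) = −Σ p·log₂ q.
  −0.91·log₂(0.04) = 4.22591
  −0.09·log₂(0.96) = 0.00530
H(P,Q) = 4.2312 bits.

4.2312 bits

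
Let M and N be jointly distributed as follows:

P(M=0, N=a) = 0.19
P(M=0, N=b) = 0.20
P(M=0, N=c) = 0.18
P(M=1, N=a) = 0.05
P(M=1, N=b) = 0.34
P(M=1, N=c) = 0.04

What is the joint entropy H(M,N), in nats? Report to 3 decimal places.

1.591 nats

H(M,N) = −Σ p(x,y)·ln p(x,y) over all 6 cells.
  cell (0,a): −0.19·ln0.19 = 0.3155
  cell (0,b): −0.20·ln0.20 = 0.3219
  cell (0,c): −0.18·ln0.18 = 0.3087
  cell (1,a): −0.05·ln0.05 = 0.1498
  cell (1,b): −0.34·ln0.34 = 0.3668
  cell (1,c): −0.04·ln0.04 = 0.1288
Sum = 1.591 nats.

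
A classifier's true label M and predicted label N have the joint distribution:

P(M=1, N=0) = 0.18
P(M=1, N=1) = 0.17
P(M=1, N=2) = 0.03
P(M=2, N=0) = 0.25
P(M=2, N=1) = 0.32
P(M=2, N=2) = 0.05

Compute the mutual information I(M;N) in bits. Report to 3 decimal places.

0.004 bits

Marginals: p(M) = (0.3800, 0.6200), p(N) = (0.4300, 0.4900, 0.0800).
I(M;N) = H(M) + H(N) − H(M,N).
H(M) = 0.9580, H(N) = 1.3194, H(M,N) = 2.2738.
I(M;N) = 0.9580 + 1.3194 − 2.2738 = 0.004 bits.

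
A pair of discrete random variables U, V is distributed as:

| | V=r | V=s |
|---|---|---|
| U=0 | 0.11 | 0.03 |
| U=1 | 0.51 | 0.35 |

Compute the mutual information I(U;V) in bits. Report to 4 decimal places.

0.0147 bits

Marginals: p(U) = (0.1400, 0.8600), p(V) = (0.6200, 0.3800).
I(U;V) = Σ p(x,y)·log₂[p(x,y)/(p(x)p(y))].
  (0,r): 0.11·log₂(1.2673) = 0.03759
  (0,s): 0.03·log₂(0.5639) = -0.02479
  (1,r): 0.51·log₂(0.9565) = -0.03273
  (1,s): 0.35·log₂(1.0710) = 0.03463
Sum = 0.0147 bits.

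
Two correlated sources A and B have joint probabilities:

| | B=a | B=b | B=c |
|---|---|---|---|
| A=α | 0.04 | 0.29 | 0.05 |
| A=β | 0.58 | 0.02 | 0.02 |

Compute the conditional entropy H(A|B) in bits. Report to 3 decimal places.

0.381 bits

Chain rule: H(A|B) = H(A,B) − H(B).
Marginals: p(A) = (0.3800, 0.6200), p(B) = (0.6200, 0.3100, 0.0700).
H(A,B) = 1.6013 bits; H(B) = 1.2199 bits.
H(A|B) = 1.6013 − 1.2199 = 0.381 bits.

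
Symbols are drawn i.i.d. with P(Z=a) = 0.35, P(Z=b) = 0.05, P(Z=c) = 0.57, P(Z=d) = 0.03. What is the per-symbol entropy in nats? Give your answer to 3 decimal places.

0.943 nats

H(Z) = −Σ p·ln p.
  −(0.35)·ln(0.35) = 0.3674
  −(0.05)·ln(0.05) = 0.1498
  −(0.57)·ln(0.57) = 0.3204
  −(0.03)·ln(0.03) = 0.1052
Sum: 0.3674 + 0.1498 + 0.3204 + 0.1052 = 0.943 nats.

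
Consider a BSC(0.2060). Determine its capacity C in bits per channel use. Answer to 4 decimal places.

Binary symmetric channel: C = 1 − h₂(ε) where h₂ is the binary entropy function.
h₂(0.2060) = −0.2060·log₂0.2060 − 0.7940·log₂0.7940 = 0.7338.
C = 1 − 0.7338 = 0.2662 bits per channel use.

0.2662 bits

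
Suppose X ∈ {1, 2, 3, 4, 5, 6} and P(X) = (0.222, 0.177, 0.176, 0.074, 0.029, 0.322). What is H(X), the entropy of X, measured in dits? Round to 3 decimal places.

0.698 dits

H(X) = −Σ p·log₁₀ p.
  −(0.222)·log₁₀(0.222) = 0.1451
  −(0.177)·log₁₀(0.177) = 0.1331
  −(0.176)·log₁₀(0.176) = 0.1328
  −(0.074)·log₁₀(0.074) = 0.0837
  −(0.029)·log₁₀(0.029) = 0.0446
  −(0.322)·log₁₀(0.322) = 0.1585
Sum: 0.1451 + 0.1331 + 0.1328 + 0.0837 + 0.0446 + 0.1585 = 0.698 dits.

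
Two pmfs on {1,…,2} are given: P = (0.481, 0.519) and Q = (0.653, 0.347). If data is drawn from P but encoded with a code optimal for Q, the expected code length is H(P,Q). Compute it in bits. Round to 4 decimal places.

1.0882 bits

H(P,Q) = −Σ p·log₂ q.
  −0.481·log₂(0.653) = 0.29574
  −0.519·log₂(0.347) = 0.79251
H(P,Q) = 1.0882 bits.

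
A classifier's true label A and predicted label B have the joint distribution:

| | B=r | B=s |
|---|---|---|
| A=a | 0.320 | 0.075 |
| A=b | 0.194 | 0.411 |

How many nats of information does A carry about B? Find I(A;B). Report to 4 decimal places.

0.1212 nats

Marginals: p(A) = (0.3950, 0.6050), p(B) = (0.5140, 0.4860).
I(A;B) = H(A) + H(B) − H(A,B).
H(A) = 0.6709, H(B) = 0.6928, H(A,B) = 1.2425.
I(A;B) = 0.6709 + 0.6928 − 1.2425 = 0.1212 nats.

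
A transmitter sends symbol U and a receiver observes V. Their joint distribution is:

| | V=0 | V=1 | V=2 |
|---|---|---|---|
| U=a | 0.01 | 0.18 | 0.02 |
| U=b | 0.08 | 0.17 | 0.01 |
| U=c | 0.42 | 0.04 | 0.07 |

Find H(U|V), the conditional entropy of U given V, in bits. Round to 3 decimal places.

1.040 bits

Marginals: p(U) = (0.2100, 0.2600, 0.5300), p(V) = (0.5100, 0.3900, 0.1000).
H(U|V) = Σ p(V) · H(U|V=·).
  V=0: p=0.5100, H(U|V=0) = 0.7611
  V=1: p=0.3900, H(U|V=1) = 1.3740
  V=2: p=0.1000, H(U|V=2) = 1.1568
Weighted sum = 1.040 bits.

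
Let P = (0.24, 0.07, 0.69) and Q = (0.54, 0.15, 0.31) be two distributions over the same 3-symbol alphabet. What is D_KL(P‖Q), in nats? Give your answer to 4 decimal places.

0.3041 nats

D(P‖Q) = Σ p·ln(p/q).
  0.24·ln(0.24/0.54) = -0.19462
  0.07·ln(0.07/0.15) = -0.05335
  0.69·ln(0.69/0.31) = 0.55208
D(P‖Q) = 0.3041 nats.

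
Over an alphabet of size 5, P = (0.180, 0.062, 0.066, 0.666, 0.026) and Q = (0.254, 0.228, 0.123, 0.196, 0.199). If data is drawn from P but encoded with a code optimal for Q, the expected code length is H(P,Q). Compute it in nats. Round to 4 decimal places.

H(P,Q) = −Σ p·ln q.
  −0.180·ln(0.254) = 0.24668
  −0.062·ln(0.228) = 0.09166
  −0.066·ln(0.123) = 0.13831
  −0.666·ln(0.196) = 1.08534
  −0.026·ln(0.199) = 0.04198
H(P,Q) = 1.6040 nats.

1.6040 nats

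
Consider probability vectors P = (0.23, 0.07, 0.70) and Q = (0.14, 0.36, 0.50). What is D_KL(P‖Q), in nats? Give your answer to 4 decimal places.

0.2351 nats

D(P‖Q) = Σ p·ln(p/q).
  0.23·ln(0.23/0.14) = 0.11418
  0.07·ln(0.07/0.36) = -0.11463
  0.70·ln(0.70/0.50) = 0.23553
D(P‖Q) = 0.2351 nats.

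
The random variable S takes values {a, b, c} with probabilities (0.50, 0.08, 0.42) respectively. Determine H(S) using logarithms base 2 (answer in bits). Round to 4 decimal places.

1.3172 bits

H(S) = −Σ p·log₂ p.
  −(0.50)·log₂(0.50) = 0.50000
  −(0.08)·log₂(0.08) = 0.29151
  −(0.42)·log₂(0.42) = 0.52565
Sum: 0.50000 + 0.29151 + 0.52565 = 1.3172 bits.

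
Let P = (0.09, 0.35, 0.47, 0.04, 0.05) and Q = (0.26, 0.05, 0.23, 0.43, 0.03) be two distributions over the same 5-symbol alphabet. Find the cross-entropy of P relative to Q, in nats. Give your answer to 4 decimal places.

H(P,Q) = −Σ p·ln q.
  −0.09·ln(0.26) = 0.12124
  −0.35·ln(0.05) = 1.04851
  −0.47·ln(0.23) = 0.69075
  −0.04·ln(0.43) = 0.03376
  −0.05·ln(0.03) = 0.17533
H(P,Q) = 2.0696 nats.

2.0696 nats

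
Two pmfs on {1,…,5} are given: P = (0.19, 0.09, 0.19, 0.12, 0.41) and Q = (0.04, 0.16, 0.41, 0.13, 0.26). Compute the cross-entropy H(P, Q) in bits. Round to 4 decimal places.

H(P,Q) = −Σ p·log₂ q.
  −0.19·log₂(0.04) = 0.88233
  −0.09·log₂(0.16) = 0.23795
  −0.19·log₂(0.41) = 0.24440
  −0.12·log₂(0.13) = 0.35321
  −0.41·log₂(0.26) = 0.79680
H(P,Q) = 2.5147 bits.

2.5147 bits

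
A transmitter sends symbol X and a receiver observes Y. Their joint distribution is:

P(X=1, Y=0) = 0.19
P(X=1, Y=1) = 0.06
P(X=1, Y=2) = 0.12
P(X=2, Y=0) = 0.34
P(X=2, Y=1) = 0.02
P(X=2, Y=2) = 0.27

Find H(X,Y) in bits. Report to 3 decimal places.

H(X,Y) = −Σ p(x,y)·log₂ p(x,y) over all 6 cells.
  cell (1,0): −0.19·log₂0.19 = 0.4552
  cell (1,1): −0.06·log₂0.06 = 0.2435
  cell (1,2): −0.12·log₂0.12 = 0.3671
  cell (2,0): −0.34·log₂0.34 = 0.5292
  cell (2,1): −0.02·log₂0.02 = 0.1129
  cell (2,2): −0.27·log₂0.27 = 0.5100
Sum = 2.218 bits.

2.218 bits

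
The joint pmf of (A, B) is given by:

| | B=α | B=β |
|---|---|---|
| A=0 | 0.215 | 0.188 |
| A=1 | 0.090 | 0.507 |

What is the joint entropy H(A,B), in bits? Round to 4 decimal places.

1.7396 bits

H(A,B) = −Σ p(x,y)·log₂ p(x,y) over all 4 cells.
  cell (0,α): −0.215·log₂0.215 = 0.47678
  cell (0,β): −0.188·log₂0.188 = 0.45330
  cell (1,α): −0.090·log₂0.090 = 0.31265
  cell (1,β): −0.507·log₂0.507 = 0.49683
Sum = 1.7396 bits.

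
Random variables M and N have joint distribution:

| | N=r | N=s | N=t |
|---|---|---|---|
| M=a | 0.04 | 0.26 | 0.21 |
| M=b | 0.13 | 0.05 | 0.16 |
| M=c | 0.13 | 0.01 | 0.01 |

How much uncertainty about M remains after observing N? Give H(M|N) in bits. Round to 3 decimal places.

Marginals: p(M) = (0.5100, 0.3400, 0.1500), p(N) = (0.3000, 0.3200, 0.3800).
H(M|N) = Σ p(N) · H(M|N=·).
  N=r: p=0.3000, H(M|N=r) = 1.4332
  N=s: p=0.3200, H(M|N=s) = 0.8181
  N=t: p=0.3800, H(M|N=t) = 1.1364
Weighted sum = 1.124 bits.

1.124 bits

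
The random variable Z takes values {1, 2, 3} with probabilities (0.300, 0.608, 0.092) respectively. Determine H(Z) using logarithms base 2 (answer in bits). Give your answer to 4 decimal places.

1.2742 bits

H(Z) = −Σ p·log₂ p.
  −(0.300)·log₂(0.300) = 0.52109
  −(0.608)·log₂(0.608) = 0.43646
  −(0.092)·log₂(0.092) = 0.31668
Sum: 0.52109 + 0.43646 + 0.31668 = 1.2742 bits.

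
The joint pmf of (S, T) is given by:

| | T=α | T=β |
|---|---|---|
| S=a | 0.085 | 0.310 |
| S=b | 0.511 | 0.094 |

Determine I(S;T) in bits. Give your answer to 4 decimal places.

0.2995 bits

Marginals: p(S) = (0.3950, 0.6050), p(T) = (0.5960, 0.4040).
I(S;T) = Σ p(x,y)·log₂[p(x,y)/(p(x)p(y))].
  (a,α): 0.085·log₂(0.3611) = -0.12492
  (a,β): 0.310·log₂(1.9426) = 0.29698
  (b,α): 0.511·log₂(1.4172) = 0.25703
  (b,β): 0.094·log₂(0.3846) = -0.12959
Sum = 0.2995 bits.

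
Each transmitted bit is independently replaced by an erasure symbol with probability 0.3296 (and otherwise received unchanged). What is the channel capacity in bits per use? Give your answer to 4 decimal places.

0.6704 bits

Binary erasure channel: capacity C = 1 − ε.
C = 1 − 0.3296 = 0.6704 bits per channel use.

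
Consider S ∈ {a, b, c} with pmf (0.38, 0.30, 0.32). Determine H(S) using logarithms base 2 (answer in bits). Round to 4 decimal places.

H(S) = −Σ p·log₂ p.
  −(0.38)·log₂(0.38) = 0.53045
  −(0.30)·log₂(0.30) = 0.52109
  −(0.32)·log₂(0.32) = 0.52603
Sum: 0.53045 + 0.52109 + 0.52603 = 1.5776 bits.

1.5776 bits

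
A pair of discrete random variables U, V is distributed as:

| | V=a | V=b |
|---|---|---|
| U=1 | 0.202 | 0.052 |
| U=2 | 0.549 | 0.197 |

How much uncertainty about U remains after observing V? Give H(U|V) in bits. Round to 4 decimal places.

Chain rule: H(U|V) = H(U,V) − H(V).
Marginals: p(U) = (0.2540, 0.7460), p(V) = (0.7510, 0.2490).
H(U,V) = 1.6246 bits; H(V) = 0.8097 bits.
H(U|V) = 1.6246 − 0.8097 = 0.8149 bits.

0.8149 bits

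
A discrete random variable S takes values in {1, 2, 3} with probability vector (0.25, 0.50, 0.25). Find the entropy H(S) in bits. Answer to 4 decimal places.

1.5000 bits

H(S) = −Σ p·log₂ p.
  −(0.25)·log₂(0.25) = 0.50000
  −(0.50)·log₂(0.50) = 0.50000
  −(0.25)·log₂(0.25) = 0.50000
Sum: 0.50000 + 0.50000 + 0.50000 = 1.5000 bits.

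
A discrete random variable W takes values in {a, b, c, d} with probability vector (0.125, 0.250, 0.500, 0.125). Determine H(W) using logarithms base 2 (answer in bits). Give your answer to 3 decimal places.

1.750 bits

H(W) = −Σ p·log₂ p.
  −(0.125)·log₂(0.125) = 0.3750
  −(0.250)·log₂(0.250) = 0.5000
  −(0.500)·log₂(0.500) = 0.5000
  −(0.125)·log₂(0.125) = 0.3750
Sum: 0.3750 + 0.5000 + 0.5000 + 0.3750 = 1.750 bits.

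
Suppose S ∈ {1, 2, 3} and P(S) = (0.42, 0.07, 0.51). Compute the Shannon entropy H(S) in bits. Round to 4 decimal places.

1.2896 bits

H(S) = −Σ p·log₂ p.
  −(0.42)·log₂(0.42) = 0.52565
  −(0.07)·log₂(0.07) = 0.26856
  −(0.51)·log₂(0.51) = 0.49543
Sum: 0.52565 + 0.26856 + 0.49543 = 1.2896 bits.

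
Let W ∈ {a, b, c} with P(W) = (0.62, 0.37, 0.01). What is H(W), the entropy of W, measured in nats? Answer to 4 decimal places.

H(W) = −Σ p·ln p.
  −(0.62)·ln(0.62) = 0.29638
  −(0.37)·ln(0.37) = 0.36787
  −(0.01)·ln(0.01) = 0.04605
Sum: 0.29638 + 0.36787 + 0.04605 = 0.7103 nats.

0.7103 nats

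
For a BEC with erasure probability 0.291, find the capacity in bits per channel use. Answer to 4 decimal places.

Binary erasure channel: capacity C = 1 − ε.
C = 1 − 0.291 = 0.7090 bits per channel use.

0.7090 bits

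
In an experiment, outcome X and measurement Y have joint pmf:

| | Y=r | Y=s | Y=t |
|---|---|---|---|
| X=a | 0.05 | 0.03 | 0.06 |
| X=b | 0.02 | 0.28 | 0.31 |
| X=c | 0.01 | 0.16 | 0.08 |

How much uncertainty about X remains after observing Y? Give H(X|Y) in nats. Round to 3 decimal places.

0.847 nats

Marginals: p(X) = (0.1400, 0.6100, 0.2500), p(Y) = (0.0800, 0.4700, 0.4500).
H(X|Y) = Σ p(Y) · H(X|Y=·).
  Y=r: p=0.0800, H(X|Y=r) = 0.9003
  Y=s: p=0.4700, H(X|Y=s) = 0.8510
  Y=t: p=0.4500, H(X|Y=t) = 0.8324
Weighted sum = 0.847 nats.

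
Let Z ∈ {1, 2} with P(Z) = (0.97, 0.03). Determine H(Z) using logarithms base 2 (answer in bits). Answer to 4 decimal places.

0.1944 bits

H(Z) = −Σ p·log₂ p.
  −(0.97)·log₂(0.97) = 0.04263
  −(0.03)·log₂(0.03) = 0.15177
Sum: 0.04263 + 0.15177 = 0.1944 bits.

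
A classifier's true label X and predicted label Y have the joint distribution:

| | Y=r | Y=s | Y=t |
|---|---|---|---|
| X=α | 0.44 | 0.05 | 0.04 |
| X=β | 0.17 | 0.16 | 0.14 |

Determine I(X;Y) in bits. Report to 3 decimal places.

0.173 bits

Marginals: p(X) = (0.5300, 0.4700), p(Y) = (0.6100, 0.2100, 0.1800).
I(X;Y) = Σ p(x,y)·log₂[p(x,y)/(p(x)p(y))].
  (α,r): 0.44·log₂(1.3610) = 0.1956
  (α,s): 0.05·log₂(0.4492) = -0.0577
  (α,t): 0.04·log₂(0.4193) = -0.0502
  (β,r): 0.17·log₂(0.5930) = -0.1282
  (β,s): 0.16·log₂(1.6211) = 0.1115
  (β,t): 0.14·log₂(1.6548) = 0.1017
Sum = 0.173 bits.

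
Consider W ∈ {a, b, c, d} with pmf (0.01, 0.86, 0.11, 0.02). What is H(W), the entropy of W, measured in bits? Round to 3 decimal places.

H(W) = −Σ p·log₂ p.
  −(0.01)·log₂(0.01) = 0.0664
  −(0.86)·log₂(0.86) = 0.1871
  −(0.11)·log₂(0.11) = 0.3503
  −(0.02)·log₂(0.02) = 0.1129
Sum: 0.0664 + 0.1871 + 0.3503 + 0.1129 = 0.717 bits.

0.717 bits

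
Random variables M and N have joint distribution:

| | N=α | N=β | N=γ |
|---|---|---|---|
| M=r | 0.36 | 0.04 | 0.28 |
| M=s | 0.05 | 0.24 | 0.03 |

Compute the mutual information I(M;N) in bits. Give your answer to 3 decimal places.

Marginals: p(M) = (0.6800, 0.3200), p(N) = (0.4100, 0.2800, 0.3100).
I(M;N) = Σ p(x,y)·log₂[p(x,y)/(p(x)p(y))].
  (r,α): 0.36·log₂(1.2912) = 0.1328
  (r,β): 0.04·log₂(0.2101) = -0.0900
  (r,γ): 0.28·log₂(1.3283) = 0.1147
  (s,α): 0.05·log₂(0.3811) = -0.0696
  (s,β): 0.24·log₂(2.6786) = 0.3412
  (s,γ): 0.03·log₂(0.3024) = -0.0518
Sum = 0.377 bits.

0.377 bits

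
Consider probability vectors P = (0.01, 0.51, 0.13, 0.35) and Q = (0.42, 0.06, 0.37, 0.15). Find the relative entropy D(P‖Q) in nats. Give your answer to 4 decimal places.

D(P‖Q) = Σ p·ln(p/q).
  0.01·ln(0.01/0.42) = -0.03738
  0.51·ln(0.51/0.06) = 1.09143
  0.13·ln(0.13/0.37) = -0.13598
  0.35·ln(0.35/0.15) = 0.29655
D(P‖Q) = 1.2146 nats.

1.2146 nats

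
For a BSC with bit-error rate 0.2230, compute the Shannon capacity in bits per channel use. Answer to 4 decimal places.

Binary symmetric channel: C = 1 − h₂(ε) where h₂ is the binary entropy function.
h₂(0.2230) = −0.2230·log₂0.2230 − 0.7770·log₂0.7770 = 0.7656.
C = 1 − 0.7656 = 0.2344 bits per channel use.

0.2344 bits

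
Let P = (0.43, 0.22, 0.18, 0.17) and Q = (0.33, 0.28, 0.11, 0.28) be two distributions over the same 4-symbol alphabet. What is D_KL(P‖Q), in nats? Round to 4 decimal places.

0.0646 nats

D(P‖Q) = Σ p·ln(p/q).
  0.43·ln(0.43/0.33) = 0.11382
  0.22·ln(0.22/0.28) = -0.05306
  0.18·ln(0.18/0.11) = 0.08865
  0.17·ln(0.17/0.28) = -0.08483
D(P‖Q) = 0.0646 nats.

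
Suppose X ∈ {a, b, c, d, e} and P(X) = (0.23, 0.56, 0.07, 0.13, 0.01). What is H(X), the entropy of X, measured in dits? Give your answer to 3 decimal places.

0.504 dits

H(X) = −Σ p·log₁₀ p.
  −(0.23)·log₁₀(0.23) = 0.1468
  −(0.56)·log₁₀(0.56) = 0.1410
  −(0.07)·log₁₀(0.07) = 0.0808
  −(0.13)·log₁₀(0.13) = 0.1152
  −(0.01)·log₁₀(0.01) = 0.0200
Sum: 0.1468 + 0.1410 + 0.0808 + 0.1152 + 0.0200 = 0.504 dits.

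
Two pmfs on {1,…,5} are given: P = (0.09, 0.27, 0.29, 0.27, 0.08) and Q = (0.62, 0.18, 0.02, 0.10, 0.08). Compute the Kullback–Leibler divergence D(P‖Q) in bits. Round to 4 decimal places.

D(P‖Q) = Σ p·log₂(p/q).
  0.09·log₂(0.09/0.62) = -0.25058
  0.27·log₂(0.27/0.18) = 0.15794
  0.29·log₂(0.29/0.02) = 1.11881
  0.27·log₂(0.27/0.10) = 0.38690
  0.08·log₂(0.08/0.08) = 0.00000
D(P‖Q) = 1.4131 bits.

1.4131 bits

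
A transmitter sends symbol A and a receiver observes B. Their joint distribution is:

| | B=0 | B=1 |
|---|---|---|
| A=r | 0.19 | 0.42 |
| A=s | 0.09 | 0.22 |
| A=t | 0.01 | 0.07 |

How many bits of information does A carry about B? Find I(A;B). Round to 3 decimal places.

Marginals: p(A) = (0.6100, 0.3100, 0.0800), p(B) = (0.2900, 0.7100).
I(A;B) = Σ p(x,y)·log₂[p(x,y)/(p(x)p(y))].
  (r,0): 0.19·log₂(1.0741) = 0.0196
  (r,1): 0.42·log₂(0.9698) = -0.0186
  (s,0): 0.09·log₂(1.0011) = 0.0001
  (s,1): 0.22·log₂(0.9995) = -0.0001
  (t,0): 0.01·log₂(0.4310) = -0.0121
  (t,1): 0.07·log₂(1.2324) = 0.0211
Sum = 0.010 bits.

0.010 bits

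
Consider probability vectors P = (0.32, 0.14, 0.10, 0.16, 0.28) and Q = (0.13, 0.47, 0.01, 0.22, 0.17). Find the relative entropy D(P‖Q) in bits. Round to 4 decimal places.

D(P‖Q) = Σ p·log₂(p/q).
  0.32·log₂(0.32/0.13) = 0.41586
  0.14·log₂(0.14/0.47) = -0.24461
  0.10·log₂(0.10/0.01) = 0.33219
  0.16·log₂(0.16/0.22) = -0.07351
  0.28·log₂(0.28/0.17) = 0.20157
D(P‖Q) = 0.6315 bits.

0.6315 bits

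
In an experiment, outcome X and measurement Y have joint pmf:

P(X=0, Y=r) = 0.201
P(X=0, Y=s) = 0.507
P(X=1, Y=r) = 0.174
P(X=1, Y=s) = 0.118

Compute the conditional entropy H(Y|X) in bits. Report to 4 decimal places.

Marginals: p(X) = (0.7080, 0.2920), p(Y) = (0.3750, 0.6250).
H(Y|X) = Σ p(X) · H(Y|X=·).
  X=0: p=0.7080, H(Y|X=0) = 0.8607
  X=1: p=0.2920, H(Y|X=1) = 0.9733
Weighted sum = 0.8936 bits.

0.8936 bits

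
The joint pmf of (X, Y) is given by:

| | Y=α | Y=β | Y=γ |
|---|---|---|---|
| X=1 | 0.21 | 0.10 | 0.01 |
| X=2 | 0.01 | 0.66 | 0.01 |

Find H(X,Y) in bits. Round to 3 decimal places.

H(X,Y) = −Σ p(x,y)·log₂ p(x,y) over all 6 cells.
  cell (1,α): −0.21·log₂0.21 = 0.4728
  cell (1,β): −0.10·log₂0.10 = 0.3322
  cell (1,γ): −0.01·log₂0.01 = 0.0664
  cell (2,α): −0.01·log₂0.01 = 0.0664
  cell (2,β): −0.66·log₂0.66 = 0.3956
  cell (2,γ): −0.01·log₂0.01 = 0.0664
Sum = 1.400 bits.

1.400 bits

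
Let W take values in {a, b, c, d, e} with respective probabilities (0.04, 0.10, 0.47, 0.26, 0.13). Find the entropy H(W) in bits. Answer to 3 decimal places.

1.918 bits

H(W) = −Σ p·log₂ p.
  −(0.04)·log₂(0.04) = 0.1858
  −(0.10)·log₂(0.10) = 0.3322
  −(0.47)·log₂(0.47) = 0.5120
  −(0.26)·log₂(0.26) = 0.5053
  −(0.13)·log₂(0.13) = 0.3826
Sum: 0.1858 + 0.3322 + 0.5120 + 0.5053 + 0.3826 = 1.918 bits.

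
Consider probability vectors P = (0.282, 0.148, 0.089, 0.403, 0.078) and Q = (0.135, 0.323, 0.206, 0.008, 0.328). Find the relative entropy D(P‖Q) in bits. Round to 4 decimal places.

2.1425 bits

D(P‖Q) = Σ p·log₂(p/q).
  0.282·log₂(0.282/0.135) = 0.29969
  0.148·log₂(0.148/0.323) = -0.16664
  0.089·log₂(0.089/0.206) = -0.10776
  0.403·log₂(0.403/0.008) = 2.27882
  0.078·log₂(0.078/0.328) = -0.16163
D(P‖Q) = 2.1425 bits.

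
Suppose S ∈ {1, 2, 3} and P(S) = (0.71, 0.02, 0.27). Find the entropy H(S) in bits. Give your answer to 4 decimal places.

0.9737 bits

H(S) = −Σ p·log₂ p.
  −(0.71)·log₂(0.71) = 0.35082
  −(0.02)·log₂(0.02) = 0.11288
  −(0.27)·log₂(0.27) = 0.51002
Sum: 0.35082 + 0.11288 + 0.51002 = 0.9737 bits.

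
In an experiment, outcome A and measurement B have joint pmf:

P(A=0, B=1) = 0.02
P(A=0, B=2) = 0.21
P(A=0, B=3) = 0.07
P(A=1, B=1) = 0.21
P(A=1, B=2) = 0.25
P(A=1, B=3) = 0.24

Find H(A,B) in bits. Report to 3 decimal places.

2.321 bits

H(A,B) = −Σ p(x,y)·log₂ p(x,y) over all 6 cells.
  cell (0,1): −0.02·log₂0.02 = 0.1129
  cell (0,2): −0.21·log₂0.21 = 0.4728
  cell (0,3): −0.07·log₂0.07 = 0.2686
  cell (1,1): −0.21·log₂0.21 = 0.4728
  cell (1,2): −0.25·log₂0.25 = 0.5000
  cell (1,3): −0.24·log₂0.24 = 0.4941
Sum = 2.321 bits.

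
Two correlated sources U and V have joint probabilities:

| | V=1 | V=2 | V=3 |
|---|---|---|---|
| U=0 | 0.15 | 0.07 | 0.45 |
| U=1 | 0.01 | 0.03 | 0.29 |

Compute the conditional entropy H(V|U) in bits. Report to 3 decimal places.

1.019 bits

Chain rule: H(V|U) = H(U,V) − H(U).
Marginals: p(U) = (0.6700, 0.3300), p(V) = (0.1600, 0.1000, 0.7400).
H(U,V) = 1.9336 bits; H(U) = 0.9149 bits.
H(V|U) = 1.9336 − 0.9149 = 1.019 bits.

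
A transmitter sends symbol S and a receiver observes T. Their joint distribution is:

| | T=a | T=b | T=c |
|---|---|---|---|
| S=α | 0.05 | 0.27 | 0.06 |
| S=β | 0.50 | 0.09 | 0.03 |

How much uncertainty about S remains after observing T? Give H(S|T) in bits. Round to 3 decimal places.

0.616 bits

Chain rule: H(S|T) = H(S,T) − H(T).
Marginals: p(S) = (0.3800, 0.6200), p(T) = (0.5500, 0.3600, 0.0900).
H(S,T) = 1.9341 bits; H(T) = 1.3176 bits.
H(S|T) = 1.9341 − 1.3176 = 0.616 bits.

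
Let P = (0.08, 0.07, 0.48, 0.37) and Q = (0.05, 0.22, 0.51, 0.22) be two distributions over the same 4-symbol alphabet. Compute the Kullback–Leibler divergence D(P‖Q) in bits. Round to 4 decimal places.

0.1741 bits

D(P‖Q) = Σ p·log₂(p/q).
  0.08·log₂(0.08/0.05) = 0.05425
  0.07·log₂(0.07/0.22) = -0.11565
  0.48·log₂(0.48/0.51) = -0.04198
  0.37·log₂(0.37/0.22) = 0.27751
D(P‖Q) = 0.1741 bits.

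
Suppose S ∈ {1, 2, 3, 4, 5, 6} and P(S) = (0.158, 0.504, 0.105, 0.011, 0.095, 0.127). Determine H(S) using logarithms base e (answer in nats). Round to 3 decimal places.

H(S) = −Σ p·ln p.
  −(0.158)·ln(0.158) = 0.2915
  −(0.504)·ln(0.504) = 0.3453
  −(0.105)·ln(0.105) = 0.2366
  −(0.011)·ln(0.011) = 0.0496
  −(0.095)·ln(0.095) = 0.2236
  −(0.127)·ln(0.127) = 0.2621
Sum: 0.2915 + 0.3453 + 0.2366 + 0.0496 + 0.2236 + 0.2621 = 1.409 nats.

1.409 nats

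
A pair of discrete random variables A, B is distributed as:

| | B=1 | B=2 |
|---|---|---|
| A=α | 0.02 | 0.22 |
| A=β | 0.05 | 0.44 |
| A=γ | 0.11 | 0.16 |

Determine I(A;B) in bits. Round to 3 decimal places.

Marginals: p(A) = (0.2400, 0.4900, 0.2700), p(B) = (0.1800, 0.8200).
I(A;B) = Σ p(x,y)·log₂[p(x,y)/(p(x)p(y))].
  (α,1): 0.02·log₂(0.4630) = -0.0222
  (α,2): 0.22·log₂(1.1179) = 0.0354
  (β,1): 0.05·log₂(0.5669) = -0.0409
  (β,2): 0.44·log₂(1.0951) = 0.0577
  (γ,1): 0.11·log₂(2.2634) = 0.1296
  (γ,2): 0.16·log₂(0.7227) = -0.0750
Sum = 0.085 bits.

0.085 bits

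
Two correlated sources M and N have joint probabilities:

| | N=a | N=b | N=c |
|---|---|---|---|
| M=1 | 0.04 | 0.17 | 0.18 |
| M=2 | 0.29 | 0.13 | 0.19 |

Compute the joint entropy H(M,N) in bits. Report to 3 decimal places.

H(M,N) = −Σ p(x,y)·log₂ p(x,y) over all 6 cells.
  cell (1,a): −0.04·log₂0.04 = 0.1858
  cell (1,b): −0.17·log₂0.17 = 0.4346
  cell (1,c): −0.18·log₂0.18 = 0.4453
  cell (2,a): −0.29·log₂0.29 = 0.5179
  cell (2,b): −0.13·log₂0.13 = 0.3826
  cell (2,c): −0.19·log₂0.19 = 0.4552
Sum = 2.421 bits.

2.421 bits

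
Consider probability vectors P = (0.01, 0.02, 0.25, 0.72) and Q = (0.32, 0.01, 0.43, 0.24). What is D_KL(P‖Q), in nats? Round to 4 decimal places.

0.6346 nats

D(P‖Q) = Σ p·ln(p/q).
  0.01·ln(0.01/0.32) = -0.03466
  0.02·ln(0.02/0.01) = 0.01386
  0.25·ln(0.25/0.43) = -0.13558
  0.72·ln(0.72/0.24) = 0.79100
D(P‖Q) = 0.6346 nats.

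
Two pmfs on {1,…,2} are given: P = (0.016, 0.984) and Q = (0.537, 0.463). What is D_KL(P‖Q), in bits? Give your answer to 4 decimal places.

0.9891 bits

D(P‖Q) = Σ p·log₂(p/q).
  0.016·log₂(0.016/0.537) = -0.08110
  0.984·log₂(0.984/0.463) = 1.07024
D(P‖Q) = 0.9891 bits.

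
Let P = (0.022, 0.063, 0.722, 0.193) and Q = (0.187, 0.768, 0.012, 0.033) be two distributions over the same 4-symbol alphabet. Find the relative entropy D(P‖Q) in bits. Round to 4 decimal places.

D(P‖Q) = Σ p·log₂(p/q).
  0.022·log₂(0.022/0.187) = -0.06792
  0.063·log₂(0.063/0.768) = -0.22728
  0.722·log₂(0.722/0.012) = 4.26766
  0.193·log₂(0.193/0.033) = 0.49178
D(P‖Q) = 4.4642 bits.

4.4642 bits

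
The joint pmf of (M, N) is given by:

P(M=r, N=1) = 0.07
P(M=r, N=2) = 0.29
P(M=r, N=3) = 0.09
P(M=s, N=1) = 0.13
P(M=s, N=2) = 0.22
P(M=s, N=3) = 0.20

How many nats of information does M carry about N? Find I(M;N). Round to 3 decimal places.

0.030 nats

Marginals: p(M) = (0.4500, 0.5500), p(N) = (0.2000, 0.5100, 0.2900).
I(M;N) = H(M) + H(N) − H(M,N).
H(M) = 0.6881, H(N) = 1.0243, H(M,N) = 1.6821.
I(M;N) = 0.6881 + 1.0243 − 1.6821 = 0.030 nats.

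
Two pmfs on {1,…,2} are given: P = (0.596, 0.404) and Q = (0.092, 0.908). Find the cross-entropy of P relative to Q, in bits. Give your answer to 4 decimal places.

2.1078 bits

H(P,Q) = −Σ p·log₂ q.
  −0.596·log₂(0.092) = 2.05156
  −0.404·log₂(0.908) = 0.05625
H(P,Q) = 2.1078 bits.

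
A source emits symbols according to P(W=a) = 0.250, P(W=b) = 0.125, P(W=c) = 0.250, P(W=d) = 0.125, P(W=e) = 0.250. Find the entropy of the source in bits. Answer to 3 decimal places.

H(W) = −Σ p·log₂ p.
  −(0.250)·log₂(0.250) = 0.5000
  −(0.125)·log₂(0.125) = 0.3750
  −(0.250)·log₂(0.250) = 0.5000
  −(0.125)·log₂(0.125) = 0.3750
  −(0.250)·log₂(0.250) = 0.5000
Sum: 0.5000 + 0.3750 + 0.5000 + 0.3750 + 0.5000 = 2.250 bits.

2.250 bits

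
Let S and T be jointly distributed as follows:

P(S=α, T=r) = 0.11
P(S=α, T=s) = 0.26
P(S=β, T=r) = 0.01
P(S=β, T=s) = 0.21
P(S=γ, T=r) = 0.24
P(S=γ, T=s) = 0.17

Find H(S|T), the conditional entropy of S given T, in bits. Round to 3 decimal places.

Chain rule: H(S|T) = H(S,T) − H(T).
Marginals: p(S) = (0.3700, 0.2200, 0.4100), p(T) = (0.3600, 0.6400).
H(S,T) = 2.3236 bits; H(T) = 0.9427 bits.
H(S|T) = 2.3236 − 0.9427 = 1.381 bits.

1.381 bits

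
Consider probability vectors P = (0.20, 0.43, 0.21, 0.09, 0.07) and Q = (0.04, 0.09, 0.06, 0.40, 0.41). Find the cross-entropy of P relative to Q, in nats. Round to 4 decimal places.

2.4149 nats

H(P,Q) = −Σ p·ln q.
  −0.20·ln(0.04) = 0.64378
  −0.43·ln(0.09) = 1.03542
  −0.21·ln(0.06) = 0.59082
  −0.09·ln(0.40) = 0.08247
  −0.07·ln(0.41) = 0.06241
H(P,Q) = 2.4149 nats.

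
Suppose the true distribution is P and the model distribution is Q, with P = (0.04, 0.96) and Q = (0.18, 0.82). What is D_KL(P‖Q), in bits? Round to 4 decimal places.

D(P‖Q) = Σ p·log₂(p/q).
  0.04·log₂(0.04/0.18) = -0.08680
  0.96·log₂(0.96/0.82) = 0.21831
D(P‖Q) = 0.1315 bits.

0.1315 bits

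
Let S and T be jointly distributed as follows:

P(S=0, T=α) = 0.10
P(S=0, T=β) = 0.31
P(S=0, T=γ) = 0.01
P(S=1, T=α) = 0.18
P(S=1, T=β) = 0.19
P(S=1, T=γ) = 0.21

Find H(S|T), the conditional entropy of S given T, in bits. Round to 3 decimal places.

0.801 bits

Chain rule: H(S|T) = H(S,T) − H(T).
Marginals: p(S) = (0.4200, 0.5800), p(T) = (0.2800, 0.5000, 0.2200).
H(S,T) = 2.2958 bits; H(T) = 1.4948 bits.
H(S|T) = 2.2958 − 1.4948 = 0.801 bits.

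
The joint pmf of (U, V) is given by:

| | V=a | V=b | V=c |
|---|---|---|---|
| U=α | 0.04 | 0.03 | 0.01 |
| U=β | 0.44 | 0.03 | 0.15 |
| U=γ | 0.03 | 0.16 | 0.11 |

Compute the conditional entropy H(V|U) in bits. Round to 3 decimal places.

1.172 bits

Chain rule: H(V|U) = H(U,V) − H(U).
Marginals: p(U) = (0.0800, 0.6200, 0.3000), p(V) = (0.5100, 0.2200, 0.2700).
H(U,V) = 2.4125 bits; H(U) = 1.2402 bits.
H(V|U) = 2.4125 − 1.2402 = 1.172 bits.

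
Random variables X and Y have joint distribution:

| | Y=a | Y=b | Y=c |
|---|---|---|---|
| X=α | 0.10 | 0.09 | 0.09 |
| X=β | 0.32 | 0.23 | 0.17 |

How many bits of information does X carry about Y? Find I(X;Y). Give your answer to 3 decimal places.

0.007 bits

Marginals: p(X) = (0.2800, 0.7200), p(Y) = (0.4200, 0.3200, 0.2600).
I(X;Y) = H(X) + H(Y) − H(X,Y).
H(X) = 0.8555, H(Y) = 1.5570, H(X,Y) = 2.4058.
I(X;Y) = 0.8555 + 1.5570 − 2.4058 = 0.007 bits.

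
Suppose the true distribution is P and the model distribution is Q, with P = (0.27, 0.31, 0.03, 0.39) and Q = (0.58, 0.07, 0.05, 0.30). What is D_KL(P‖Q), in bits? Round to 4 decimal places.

D(P‖Q) = Σ p·log₂(p/q).
  0.27·log₂(0.27/0.58) = -0.29784
  0.31·log₂(0.31/0.07) = 0.66552
  0.03·log₂(0.03/0.05) = -0.02211
  0.39·log₂(0.39/0.30) = 0.14762
D(P‖Q) = 0.4932 bits.

0.4932 bits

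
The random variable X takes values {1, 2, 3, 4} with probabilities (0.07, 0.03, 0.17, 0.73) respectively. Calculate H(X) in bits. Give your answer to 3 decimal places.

H(X) = −Σ p·log₂ p.
  −(0.07)·log₂(0.07) = 0.2686
  −(0.03)·log₂(0.03) = 0.1518
  −(0.17)·log₂(0.17) = 0.4346
  −(0.73)·log₂(0.73) = 0.3314
Sum: 0.2686 + 0.1518 + 0.4346 + 0.3314 = 1.186 bits.

1.186 bits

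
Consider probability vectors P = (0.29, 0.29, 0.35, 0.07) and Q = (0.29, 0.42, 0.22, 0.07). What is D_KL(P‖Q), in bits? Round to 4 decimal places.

D(P‖Q) = Σ p·log₂(p/q).
  0.29·log₂(0.29/0.29) = 0.00000
  0.29·log₂(0.29/0.42) = -0.15496
  0.35·log₂(0.35/0.22) = 0.23445
  0.07·log₂(0.07/0.07) = 0.00000
D(P‖Q) = 0.0795 bits.

0.0795 bits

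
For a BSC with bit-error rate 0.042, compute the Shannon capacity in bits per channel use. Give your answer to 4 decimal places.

0.7486 bits

Binary symmetric channel: C = 1 − h₂(ε) where h₂ is the binary entropy function.
h₂(0.042) = −0.042·log₂0.042 − 0.958·log₂0.958 = 0.2514.
C = 1 − 0.2514 = 0.7486 bits per channel use.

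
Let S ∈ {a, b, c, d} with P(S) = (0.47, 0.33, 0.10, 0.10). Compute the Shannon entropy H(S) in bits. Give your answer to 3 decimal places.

1.704 bits

H(S) = −Σ p·log₂ p.
  −(0.47)·log₂(0.47) = 0.5120
  −(0.33)·log₂(0.33) = 0.5278
  −(0.10)·log₂(0.10) = 0.3322
  −(0.10)·log₂(0.10) = 0.3322
Sum: 0.5120 + 0.5278 + 0.3322 + 0.3322 = 1.704 bits.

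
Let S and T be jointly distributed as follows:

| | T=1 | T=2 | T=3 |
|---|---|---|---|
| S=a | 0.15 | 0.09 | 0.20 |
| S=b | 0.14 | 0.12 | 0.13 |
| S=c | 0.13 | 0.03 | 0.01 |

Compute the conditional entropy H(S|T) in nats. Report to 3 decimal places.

0.961 nats

Chain rule: H(S|T) = H(S,T) − H(T).
Marginals: p(S) = (0.4400, 0.3900, 0.1700), p(T) = (0.4200, 0.2400, 0.3400).
H(S,T) = 2.0346 nats; H(T) = 1.0737 nats.
H(S|T) = 2.0346 − 1.0737 = 0.961 nats.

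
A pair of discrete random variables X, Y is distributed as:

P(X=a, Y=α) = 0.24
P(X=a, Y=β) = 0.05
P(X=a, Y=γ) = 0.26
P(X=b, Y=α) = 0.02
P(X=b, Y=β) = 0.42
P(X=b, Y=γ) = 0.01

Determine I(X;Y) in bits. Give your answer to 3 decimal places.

0.600 bits

Marginals: p(X) = (0.5500, 0.4500), p(Y) = (0.2600, 0.4700, 0.2700).
I(X;Y) = Σ p(x,y)·log₂[p(x,y)/(p(x)p(y))].
  (a,α): 0.24·log₂(1.6783) = 0.1793
  (a,β): 0.05·log₂(0.1934) = -0.1185
  (a,γ): 0.26·log₂(1.7508) = 0.2101
  (b,α): 0.02·log₂(0.1709) = -0.0510
  (b,β): 0.42·log₂(1.9858) = 0.4157
  (b,γ): 0.01·log₂(0.0823) = -0.0360
Sum = 0.600 bits.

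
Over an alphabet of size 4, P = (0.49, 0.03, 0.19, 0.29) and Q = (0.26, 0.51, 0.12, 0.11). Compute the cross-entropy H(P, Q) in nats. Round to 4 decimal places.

1.7232 nats

H(P,Q) = −Σ p·ln q.
  −0.49·ln(0.26) = 0.66007
  −0.03·ln(0.51) = 0.02020
  −0.19·ln(0.12) = 0.40285
  −0.29·ln(0.11) = 0.64011
H(P,Q) = 1.7232 nats.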